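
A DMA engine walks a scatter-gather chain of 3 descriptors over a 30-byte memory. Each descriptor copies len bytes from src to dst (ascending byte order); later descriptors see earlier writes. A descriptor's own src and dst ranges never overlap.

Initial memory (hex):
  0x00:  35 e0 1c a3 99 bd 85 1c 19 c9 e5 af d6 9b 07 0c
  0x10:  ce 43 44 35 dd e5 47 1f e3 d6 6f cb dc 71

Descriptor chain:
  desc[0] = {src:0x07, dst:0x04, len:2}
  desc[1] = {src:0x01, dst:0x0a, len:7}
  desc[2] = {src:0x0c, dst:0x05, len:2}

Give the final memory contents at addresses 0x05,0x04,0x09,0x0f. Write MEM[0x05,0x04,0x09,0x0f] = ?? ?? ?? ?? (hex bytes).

MEM[0x05,0x04,0x09,0x0f] = a3 1c c9 85

#0 dst[0x04+2] := {0x1c,0x19}
#1 dst[0x0a+7] := {0xe0,0x1c,0xa3,0x1c,0x19,0x85,0x1c}
#2 dst[0x05+2] := {0xa3,0x1c}
query mem[0x05]=0xa3, mem[0x04]=0x1c, mem[0x09]=0xc9, mem[0x0f]=0x85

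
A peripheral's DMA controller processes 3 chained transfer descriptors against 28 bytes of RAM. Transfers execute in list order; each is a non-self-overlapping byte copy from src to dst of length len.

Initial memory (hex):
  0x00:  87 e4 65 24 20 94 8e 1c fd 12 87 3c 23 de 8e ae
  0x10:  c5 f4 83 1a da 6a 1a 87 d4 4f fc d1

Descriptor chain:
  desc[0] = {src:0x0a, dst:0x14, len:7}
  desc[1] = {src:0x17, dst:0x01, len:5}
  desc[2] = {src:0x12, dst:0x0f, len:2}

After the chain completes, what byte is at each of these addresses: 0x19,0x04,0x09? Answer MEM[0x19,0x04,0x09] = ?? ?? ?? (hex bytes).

MEM[0x19,0x04,0x09] = ae c5 12

#0 dst[0x14+7] := {0x87,0x3c,0x23,0xde,0x8e,0xae,0xc5}
#1 dst[0x01+5] := {0xde,0x8e,0xae,0xc5,0xd1}
#2 dst[0x0f+2] := {0x83,0x1a}
query mem[0x19]=0xae, mem[0x04]=0xc5, mem[0x09]=0x12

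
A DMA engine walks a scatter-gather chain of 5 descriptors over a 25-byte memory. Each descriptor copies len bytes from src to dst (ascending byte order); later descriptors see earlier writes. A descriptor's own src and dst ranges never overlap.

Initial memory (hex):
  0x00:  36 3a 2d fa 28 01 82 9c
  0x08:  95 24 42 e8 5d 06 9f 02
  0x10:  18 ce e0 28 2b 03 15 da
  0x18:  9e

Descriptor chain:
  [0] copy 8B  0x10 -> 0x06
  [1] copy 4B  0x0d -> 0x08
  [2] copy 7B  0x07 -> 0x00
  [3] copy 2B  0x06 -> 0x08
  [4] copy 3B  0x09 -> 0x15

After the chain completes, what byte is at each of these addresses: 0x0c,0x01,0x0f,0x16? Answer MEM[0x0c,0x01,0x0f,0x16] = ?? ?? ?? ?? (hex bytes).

D0: mem[0x06..0x0d] <- [18 ce e0 28 2b 03 15 da]
D1: mem[0x08..0x0b] <- [da 9f 02 18]
D2: mem[0x00..0x06] <- [ce da 9f 02 18 15 da]
D3: mem[0x08..0x09] <- [da ce]
D4: mem[0x15..0x17] <- [ce 02 18]
query mem[0x0c]=0x15, mem[0x01]=0xda, mem[0x0f]=0x02, mem[0x16]=0x02

MEM[0x0c,0x01,0x0f,0x16] = 15 da 02 02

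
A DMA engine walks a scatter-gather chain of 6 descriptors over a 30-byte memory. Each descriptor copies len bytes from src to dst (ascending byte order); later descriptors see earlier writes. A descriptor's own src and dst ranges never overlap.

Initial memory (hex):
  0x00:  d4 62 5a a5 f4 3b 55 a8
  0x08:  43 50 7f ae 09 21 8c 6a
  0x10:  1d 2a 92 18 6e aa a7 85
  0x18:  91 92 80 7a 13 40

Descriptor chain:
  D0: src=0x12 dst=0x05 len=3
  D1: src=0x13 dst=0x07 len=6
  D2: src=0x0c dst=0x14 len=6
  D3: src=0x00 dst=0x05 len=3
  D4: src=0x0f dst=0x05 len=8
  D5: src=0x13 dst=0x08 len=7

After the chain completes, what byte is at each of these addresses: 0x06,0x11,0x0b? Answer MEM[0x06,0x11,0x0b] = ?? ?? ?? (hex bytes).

  after D0: wrote 3B at 0x05 = 92186e
  after D1: wrote 6B at 0x07 = 186eaaa78591
  after D2: wrote 6B at 0x14 = 91218c6a1d2a
  after D3: wrote 3B at 0x05 = d4625a
  after D4: wrote 8B at 0x05 = 6a1d2a921891218c
  after D5: wrote 7B at 0x08 = 1891218c6a1d2a
query mem[0x06]=0x1d, mem[0x11]=0x2a, mem[0x0b]=0x8c

MEM[0x06,0x11,0x0b] = 1d 2a 8c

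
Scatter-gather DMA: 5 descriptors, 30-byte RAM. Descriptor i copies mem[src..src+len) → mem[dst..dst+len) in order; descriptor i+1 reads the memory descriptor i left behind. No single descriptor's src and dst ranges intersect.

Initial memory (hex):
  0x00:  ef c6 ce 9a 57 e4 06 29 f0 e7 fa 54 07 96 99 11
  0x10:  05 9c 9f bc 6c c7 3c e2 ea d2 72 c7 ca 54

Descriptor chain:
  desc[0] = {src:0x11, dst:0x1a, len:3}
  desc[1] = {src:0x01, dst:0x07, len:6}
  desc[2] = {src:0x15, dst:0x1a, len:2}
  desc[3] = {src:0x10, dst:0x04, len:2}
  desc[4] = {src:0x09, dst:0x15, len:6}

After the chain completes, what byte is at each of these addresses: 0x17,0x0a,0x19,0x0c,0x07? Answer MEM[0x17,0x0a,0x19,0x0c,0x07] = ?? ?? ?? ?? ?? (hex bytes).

  after D0: wrote 3B at 0x1a = 9c9fbc
  after D1: wrote 6B at 0x07 = c6ce9a57e406
  after D2: wrote 2B at 0x1a = c73c
  after D3: wrote 2B at 0x04 = 059c
  after D4: wrote 6B at 0x15 = 9a57e4069699
query mem[0x17]=0xe4, mem[0x0a]=0x57, mem[0x19]=0x96, mem[0x0c]=0x06, mem[0x07]=0xc6

MEM[0x17,0x0a,0x19,0x0c,0x07] = e4 57 96 06 c6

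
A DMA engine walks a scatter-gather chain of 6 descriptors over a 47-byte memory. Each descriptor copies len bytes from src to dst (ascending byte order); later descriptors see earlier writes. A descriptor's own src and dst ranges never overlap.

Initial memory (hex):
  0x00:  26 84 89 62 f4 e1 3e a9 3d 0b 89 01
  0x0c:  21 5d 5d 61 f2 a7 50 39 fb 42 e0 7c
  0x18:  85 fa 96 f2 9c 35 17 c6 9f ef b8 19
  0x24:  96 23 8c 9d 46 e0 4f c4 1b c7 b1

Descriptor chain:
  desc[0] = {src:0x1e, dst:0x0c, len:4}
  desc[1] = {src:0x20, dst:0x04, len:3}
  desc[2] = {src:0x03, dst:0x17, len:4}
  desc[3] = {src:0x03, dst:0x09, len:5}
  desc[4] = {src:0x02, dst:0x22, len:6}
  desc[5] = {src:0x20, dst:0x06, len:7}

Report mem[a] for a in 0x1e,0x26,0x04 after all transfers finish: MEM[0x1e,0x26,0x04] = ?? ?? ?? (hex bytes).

MEM[0x1e,0x26,0x04] = 17 b8 9f

D0: mem[0x0c..0x0f] <- [17 c6 9f ef]
D1: mem[0x04..0x06] <- [9f ef b8]
D2: mem[0x17..0x1a] <- [62 9f ef b8]
D3: mem[0x09..0x0d] <- [62 9f ef b8 a9]
D4: mem[0x22..0x27] <- [89 62 9f ef b8 a9]
D5: mem[0x06..0x0c] <- [9f ef 89 62 9f ef b8]
query mem[0x1e]=0x17, mem[0x26]=0xb8, mem[0x04]=0x9f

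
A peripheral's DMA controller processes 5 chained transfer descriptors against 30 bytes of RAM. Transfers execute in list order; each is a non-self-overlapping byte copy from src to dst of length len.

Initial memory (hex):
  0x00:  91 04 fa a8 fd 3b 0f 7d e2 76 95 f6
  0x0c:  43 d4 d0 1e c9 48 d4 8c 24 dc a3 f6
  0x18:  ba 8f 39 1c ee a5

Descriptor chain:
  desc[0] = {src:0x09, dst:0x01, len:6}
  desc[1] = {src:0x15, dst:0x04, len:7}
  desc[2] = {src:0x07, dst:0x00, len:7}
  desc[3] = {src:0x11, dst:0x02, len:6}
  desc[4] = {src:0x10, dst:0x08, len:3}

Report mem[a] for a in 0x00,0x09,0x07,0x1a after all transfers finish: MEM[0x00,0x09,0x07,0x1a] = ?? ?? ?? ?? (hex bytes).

MEM[0x00,0x09,0x07,0x1a] = ba 48 a3 39

[0] 0x09->0x01 len=6 : 76 95 f6 43 d4 d0
[1] 0x15->0x04 len=7 : dc a3 f6 ba 8f 39 1c
[2] 0x07->0x00 len=7 : ba 8f 39 1c f6 43 d4
[3] 0x11->0x02 len=6 : 48 d4 8c 24 dc a3
[4] 0x10->0x08 len=3 : c9 48 d4
query mem[0x00]=0xba, mem[0x09]=0x48, mem[0x07]=0xa3, mem[0x1a]=0x39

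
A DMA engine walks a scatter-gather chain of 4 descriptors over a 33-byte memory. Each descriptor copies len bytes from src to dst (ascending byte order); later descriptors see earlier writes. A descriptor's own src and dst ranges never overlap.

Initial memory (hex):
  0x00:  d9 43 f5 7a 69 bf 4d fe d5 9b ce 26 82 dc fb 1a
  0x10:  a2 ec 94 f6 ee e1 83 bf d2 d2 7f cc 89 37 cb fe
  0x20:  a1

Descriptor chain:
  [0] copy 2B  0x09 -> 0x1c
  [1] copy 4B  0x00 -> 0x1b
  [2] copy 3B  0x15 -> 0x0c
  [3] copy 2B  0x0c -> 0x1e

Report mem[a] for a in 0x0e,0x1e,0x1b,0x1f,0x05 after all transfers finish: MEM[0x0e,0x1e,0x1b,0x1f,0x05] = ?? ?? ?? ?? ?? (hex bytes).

MEM[0x0e,0x1e,0x1b,0x1f,0x05] = bf e1 d9 83 bf

#0 dst[0x1c+2] := {0x9b,0xce}
#1 dst[0x1b+4] := {0xd9,0x43,0xf5,0x7a}
#2 dst[0x0c+3] := {0xe1,0x83,0xbf}
#3 dst[0x1e+2] := {0xe1,0x83}
query mem[0x0e]=0xbf, mem[0x1e]=0xe1, mem[0x1b]=0xd9, mem[0x1f]=0x83, mem[0x05]=0xbf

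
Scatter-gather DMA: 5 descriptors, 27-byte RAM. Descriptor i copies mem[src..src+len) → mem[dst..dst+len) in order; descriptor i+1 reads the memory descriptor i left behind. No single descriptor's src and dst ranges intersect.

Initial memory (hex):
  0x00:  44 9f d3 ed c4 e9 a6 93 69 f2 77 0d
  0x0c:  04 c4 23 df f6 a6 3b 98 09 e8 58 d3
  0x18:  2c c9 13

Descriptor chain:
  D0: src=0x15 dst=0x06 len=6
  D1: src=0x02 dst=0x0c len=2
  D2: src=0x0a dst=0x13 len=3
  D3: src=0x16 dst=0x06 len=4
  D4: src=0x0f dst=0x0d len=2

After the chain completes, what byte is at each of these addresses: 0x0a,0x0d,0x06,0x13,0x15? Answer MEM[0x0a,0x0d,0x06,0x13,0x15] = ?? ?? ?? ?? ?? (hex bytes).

MEM[0x0a,0x0d,0x06,0x13,0x15] = c9 df 58 c9 d3

[0] 0x15->0x06 len=6 : e8 58 d3 2c c9 13
[1] 0x02->0x0c len=2 : d3 ed
[2] 0x0a->0x13 len=3 : c9 13 d3
[3] 0x16->0x06 len=4 : 58 d3 2c c9
[4] 0x0f->0x0d len=2 : df f6
query mem[0x0a]=0xc9, mem[0x0d]=0xdf, mem[0x06]=0x58, mem[0x13]=0xc9, mem[0x15]=0xd3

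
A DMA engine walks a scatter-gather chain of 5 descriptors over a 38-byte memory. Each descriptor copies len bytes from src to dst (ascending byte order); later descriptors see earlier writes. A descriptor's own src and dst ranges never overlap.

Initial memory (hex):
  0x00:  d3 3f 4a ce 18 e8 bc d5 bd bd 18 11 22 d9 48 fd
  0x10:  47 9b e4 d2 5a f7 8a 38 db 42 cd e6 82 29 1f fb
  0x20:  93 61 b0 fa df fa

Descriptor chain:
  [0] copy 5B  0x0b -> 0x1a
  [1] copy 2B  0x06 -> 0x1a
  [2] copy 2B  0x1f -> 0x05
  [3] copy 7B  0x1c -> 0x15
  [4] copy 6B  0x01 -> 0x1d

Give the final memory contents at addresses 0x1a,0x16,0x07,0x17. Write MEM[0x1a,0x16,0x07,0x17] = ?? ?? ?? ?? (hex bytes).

#0 dst[0x1a+5] := {0x11,0x22,0xd9,0x48,0xfd}
#1 dst[0x1a+2] := {0xbc,0xd5}
#2 dst[0x05+2] := {0xfb,0x93}
#3 dst[0x15+7] := {0xd9,0x48,0xfd,0xfb,0x93,0x61,0xb0}
#4 dst[0x1d+6] := {0x3f,0x4a,0xce,0x18,0xfb,0x93}
query mem[0x1a]=0x61, mem[0x16]=0x48, mem[0x07]=0xd5, mem[0x17]=0xfd

MEM[0x1a,0x16,0x07,0x17] = 61 48 d5 fd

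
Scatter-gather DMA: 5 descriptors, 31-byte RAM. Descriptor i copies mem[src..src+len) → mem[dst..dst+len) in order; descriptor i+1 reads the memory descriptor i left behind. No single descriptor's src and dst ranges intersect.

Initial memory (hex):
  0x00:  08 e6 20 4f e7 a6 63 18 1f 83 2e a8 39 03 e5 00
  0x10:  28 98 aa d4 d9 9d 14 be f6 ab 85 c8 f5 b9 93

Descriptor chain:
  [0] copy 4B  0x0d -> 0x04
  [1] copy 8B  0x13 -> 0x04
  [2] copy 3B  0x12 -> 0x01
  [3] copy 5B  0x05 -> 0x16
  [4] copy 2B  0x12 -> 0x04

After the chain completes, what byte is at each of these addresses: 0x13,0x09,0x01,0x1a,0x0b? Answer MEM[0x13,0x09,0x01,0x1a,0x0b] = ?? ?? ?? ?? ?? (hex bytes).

MEM[0x13,0x09,0x01,0x1a,0x0b] = d4 f6 aa f6 85

#0 dst[0x04+4] := {0x03,0xe5,0x00,0x28}
#1 dst[0x04+8] := {0xd4,0xd9,0x9d,0x14,0xbe,0xf6,0xab,0x85}
#2 dst[0x01+3] := {0xaa,0xd4,0xd9}
#3 dst[0x16+5] := {0xd9,0x9d,0x14,0xbe,0xf6}
#4 dst[0x04+2] := {0xaa,0xd4}
query mem[0x13]=0xd4, mem[0x09]=0xf6, mem[0x01]=0xaa, mem[0x1a]=0xf6, mem[0x0b]=0x85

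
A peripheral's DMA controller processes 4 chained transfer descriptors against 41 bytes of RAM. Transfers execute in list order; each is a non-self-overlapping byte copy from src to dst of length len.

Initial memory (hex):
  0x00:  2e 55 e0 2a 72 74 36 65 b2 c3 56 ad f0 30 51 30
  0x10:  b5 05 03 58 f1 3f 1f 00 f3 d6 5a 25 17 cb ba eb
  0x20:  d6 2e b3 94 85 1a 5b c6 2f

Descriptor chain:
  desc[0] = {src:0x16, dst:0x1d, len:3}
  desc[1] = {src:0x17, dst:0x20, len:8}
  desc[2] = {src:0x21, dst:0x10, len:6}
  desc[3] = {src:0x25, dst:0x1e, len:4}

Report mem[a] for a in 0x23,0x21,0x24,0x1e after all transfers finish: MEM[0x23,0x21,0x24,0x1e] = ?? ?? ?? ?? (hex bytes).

MEM[0x23,0x21,0x24,0x1e] = 5a 2f 25 17

[0] 0x16->0x1d len=3 : 1f 00 f3
[1] 0x17->0x20 len=8 : 00 f3 d6 5a 25 17 1f 00
[2] 0x21->0x10 len=6 : f3 d6 5a 25 17 1f
[3] 0x25->0x1e len=4 : 17 1f 00 2f
query mem[0x23]=0x5a, mem[0x21]=0x2f, mem[0x24]=0x25, mem[0x1e]=0x17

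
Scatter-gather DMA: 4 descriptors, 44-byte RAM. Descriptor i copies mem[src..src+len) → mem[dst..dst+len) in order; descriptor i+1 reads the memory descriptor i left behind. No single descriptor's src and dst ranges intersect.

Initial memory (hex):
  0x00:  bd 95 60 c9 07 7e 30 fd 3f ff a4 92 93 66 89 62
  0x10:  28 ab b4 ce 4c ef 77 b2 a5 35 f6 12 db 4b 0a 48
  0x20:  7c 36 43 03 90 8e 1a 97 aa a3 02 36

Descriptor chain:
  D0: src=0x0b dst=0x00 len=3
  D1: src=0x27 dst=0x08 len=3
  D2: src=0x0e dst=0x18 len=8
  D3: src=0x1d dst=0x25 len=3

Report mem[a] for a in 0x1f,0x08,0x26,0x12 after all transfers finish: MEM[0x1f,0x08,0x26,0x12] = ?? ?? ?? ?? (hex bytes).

MEM[0x1f,0x08,0x26,0x12] = ef 97 4c b4

[0] 0x0b->0x00 len=3 : 92 93 66
[1] 0x27->0x08 len=3 : 97 aa a3
[2] 0x0e->0x18 len=8 : 89 62 28 ab b4 ce 4c ef
[3] 0x1d->0x25 len=3 : ce 4c ef
query mem[0x1f]=0xef, mem[0x08]=0x97, mem[0x26]=0x4c, mem[0x12]=0xb4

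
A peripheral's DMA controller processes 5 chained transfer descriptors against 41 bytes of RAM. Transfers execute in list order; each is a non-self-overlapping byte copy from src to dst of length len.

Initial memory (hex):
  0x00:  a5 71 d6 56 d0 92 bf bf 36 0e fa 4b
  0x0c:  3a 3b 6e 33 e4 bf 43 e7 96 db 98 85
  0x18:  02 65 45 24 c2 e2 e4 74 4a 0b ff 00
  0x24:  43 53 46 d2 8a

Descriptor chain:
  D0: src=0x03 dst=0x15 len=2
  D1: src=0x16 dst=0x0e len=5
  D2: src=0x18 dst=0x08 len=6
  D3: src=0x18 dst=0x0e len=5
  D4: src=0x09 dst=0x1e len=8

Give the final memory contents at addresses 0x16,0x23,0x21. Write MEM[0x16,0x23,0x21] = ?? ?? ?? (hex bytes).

MEM[0x16,0x23,0x21] = d0 02 c2

#0 dst[0x15+2] := {0x56,0xd0}
#1 dst[0x0e+5] := {0xd0,0x85,0x02,0x65,0x45}
#2 dst[0x08+6] := {0x02,0x65,0x45,0x24,0xc2,0xe2}
#3 dst[0x0e+5] := {0x02,0x65,0x45,0x24,0xc2}
#4 dst[0x1e+8] := {0x65,0x45,0x24,0xc2,0xe2,0x02,0x65,0x45}
query mem[0x16]=0xd0, mem[0x23]=0x02, mem[0x21]=0xc2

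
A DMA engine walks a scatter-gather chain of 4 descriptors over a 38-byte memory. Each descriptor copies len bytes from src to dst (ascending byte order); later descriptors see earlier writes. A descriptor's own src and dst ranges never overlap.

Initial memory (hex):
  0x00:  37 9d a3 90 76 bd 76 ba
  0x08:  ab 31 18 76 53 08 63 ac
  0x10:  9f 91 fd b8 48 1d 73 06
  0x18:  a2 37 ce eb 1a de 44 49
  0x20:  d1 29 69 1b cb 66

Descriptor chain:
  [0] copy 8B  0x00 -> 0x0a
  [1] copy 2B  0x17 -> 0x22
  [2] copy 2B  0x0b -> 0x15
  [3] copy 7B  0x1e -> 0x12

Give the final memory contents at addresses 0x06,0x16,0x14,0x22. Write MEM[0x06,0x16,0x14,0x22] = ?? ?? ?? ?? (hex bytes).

  after D0: wrote 8B at 0x0a = 379da39076bd76ba
  after D1: wrote 2B at 0x22 = 06a2
  after D2: wrote 2B at 0x15 = 9da3
  after D3: wrote 7B at 0x12 = 4449d12906a2cb
query mem[0x06]=0x76, mem[0x16]=0x06, mem[0x14]=0xd1, mem[0x22]=0x06

MEM[0x06,0x16,0x14,0x22] = 76 06 d1 06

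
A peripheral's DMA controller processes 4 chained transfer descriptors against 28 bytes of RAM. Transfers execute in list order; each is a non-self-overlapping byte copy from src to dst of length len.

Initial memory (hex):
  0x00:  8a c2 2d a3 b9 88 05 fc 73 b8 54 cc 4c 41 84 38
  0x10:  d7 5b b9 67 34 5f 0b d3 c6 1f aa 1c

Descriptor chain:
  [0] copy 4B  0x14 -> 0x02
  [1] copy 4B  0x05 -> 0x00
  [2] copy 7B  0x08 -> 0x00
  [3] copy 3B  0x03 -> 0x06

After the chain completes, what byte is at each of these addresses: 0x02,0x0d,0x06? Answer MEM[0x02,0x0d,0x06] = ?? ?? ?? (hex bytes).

D0: mem[0x02..0x05] <- [34 5f 0b d3]
D1: mem[0x00..0x03] <- [d3 05 fc 73]
D2: mem[0x00..0x06] <- [73 b8 54 cc 4c 41 84]
D3: mem[0x06..0x08] <- [cc 4c 41]
query mem[0x02]=0x54, mem[0x0d]=0x41, mem[0x06]=0xcc

MEM[0x02,0x0d,0x06] = 54 41 cc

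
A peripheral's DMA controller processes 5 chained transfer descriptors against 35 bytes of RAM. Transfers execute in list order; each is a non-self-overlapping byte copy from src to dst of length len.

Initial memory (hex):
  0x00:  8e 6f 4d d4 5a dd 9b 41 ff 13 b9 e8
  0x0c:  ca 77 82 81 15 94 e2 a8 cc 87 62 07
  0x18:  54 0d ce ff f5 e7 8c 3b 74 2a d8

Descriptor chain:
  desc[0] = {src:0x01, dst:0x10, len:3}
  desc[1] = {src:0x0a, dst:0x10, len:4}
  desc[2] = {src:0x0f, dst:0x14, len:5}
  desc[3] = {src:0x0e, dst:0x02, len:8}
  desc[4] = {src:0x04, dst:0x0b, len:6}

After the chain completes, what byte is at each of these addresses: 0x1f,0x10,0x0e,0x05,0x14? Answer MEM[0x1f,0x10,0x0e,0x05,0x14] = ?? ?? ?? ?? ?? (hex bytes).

#0 dst[0x10+3] := {0x6f,0x4d,0xd4}
#1 dst[0x10+4] := {0xb9,0xe8,0xca,0x77}
#2 dst[0x14+5] := {0x81,0xb9,0xe8,0xca,0x77}
#3 dst[0x02+8] := {0x82,0x81,0xb9,0xe8,0xca,0x77,0x81,0xb9}
#4 dst[0x0b+6] := {0xb9,0xe8,0xca,0x77,0x81,0xb9}
query mem[0x1f]=0x3b, mem[0x10]=0xb9, mem[0x0e]=0x77, mem[0x05]=0xe8, mem[0x14]=0x81

MEM[0x1f,0x10,0x0e,0x05,0x14] = 3b b9 77 e8 81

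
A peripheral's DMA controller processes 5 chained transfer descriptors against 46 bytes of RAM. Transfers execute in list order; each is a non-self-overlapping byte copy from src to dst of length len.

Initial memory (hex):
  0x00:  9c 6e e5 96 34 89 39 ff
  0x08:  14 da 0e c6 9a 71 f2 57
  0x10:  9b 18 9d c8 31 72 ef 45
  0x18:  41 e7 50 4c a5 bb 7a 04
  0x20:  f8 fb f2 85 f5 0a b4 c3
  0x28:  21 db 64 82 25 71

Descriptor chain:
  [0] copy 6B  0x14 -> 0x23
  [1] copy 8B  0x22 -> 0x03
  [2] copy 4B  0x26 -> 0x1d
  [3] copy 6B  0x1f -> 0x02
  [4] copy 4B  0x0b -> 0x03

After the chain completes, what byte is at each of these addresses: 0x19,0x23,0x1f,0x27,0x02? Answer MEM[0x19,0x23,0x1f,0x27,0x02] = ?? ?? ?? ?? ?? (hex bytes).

[0] 0x14->0x23 len=6 : 31 72 ef 45 41 e7
[1] 0x22->0x03 len=8 : f2 31 72 ef 45 41 e7 db
[2] 0x26->0x1d len=4 : 45 41 e7 db
[3] 0x1f->0x02 len=6 : e7 db fb f2 31 72
[4] 0x0b->0x03 len=4 : c6 9a 71 f2
query mem[0x19]=0xe7, mem[0x23]=0x31, mem[0x1f]=0xe7, mem[0x27]=0x41, mem[0x02]=0xe7

MEM[0x19,0x23,0x1f,0x27,0x02] = e7 31 e7 41 e7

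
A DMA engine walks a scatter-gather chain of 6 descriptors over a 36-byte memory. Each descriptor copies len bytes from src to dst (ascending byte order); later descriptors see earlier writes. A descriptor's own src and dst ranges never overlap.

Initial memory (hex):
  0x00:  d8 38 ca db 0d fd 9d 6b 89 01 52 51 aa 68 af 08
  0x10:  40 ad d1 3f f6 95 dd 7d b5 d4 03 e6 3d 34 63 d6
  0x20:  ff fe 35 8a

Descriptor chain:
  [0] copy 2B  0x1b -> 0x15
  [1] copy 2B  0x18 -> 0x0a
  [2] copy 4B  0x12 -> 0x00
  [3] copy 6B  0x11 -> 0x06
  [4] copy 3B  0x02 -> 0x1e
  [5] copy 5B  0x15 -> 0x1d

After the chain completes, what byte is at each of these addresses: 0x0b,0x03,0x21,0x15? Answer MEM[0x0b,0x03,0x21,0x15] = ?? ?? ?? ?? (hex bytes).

MEM[0x0b,0x03,0x21,0x15] = 3d e6 d4 e6

D0: mem[0x15..0x16] <- [e6 3d]
D1: mem[0x0a..0x0b] <- [b5 d4]
D2: mem[0x00..0x03] <- [d1 3f f6 e6]
D3: mem[0x06..0x0b] <- [ad d1 3f f6 e6 3d]
D4: mem[0x1e..0x20] <- [f6 e6 0d]
D5: mem[0x1d..0x21] <- [e6 3d 7d b5 d4]
query mem[0x0b]=0x3d, mem[0x03]=0xe6, mem[0x21]=0xd4, mem[0x15]=0xe6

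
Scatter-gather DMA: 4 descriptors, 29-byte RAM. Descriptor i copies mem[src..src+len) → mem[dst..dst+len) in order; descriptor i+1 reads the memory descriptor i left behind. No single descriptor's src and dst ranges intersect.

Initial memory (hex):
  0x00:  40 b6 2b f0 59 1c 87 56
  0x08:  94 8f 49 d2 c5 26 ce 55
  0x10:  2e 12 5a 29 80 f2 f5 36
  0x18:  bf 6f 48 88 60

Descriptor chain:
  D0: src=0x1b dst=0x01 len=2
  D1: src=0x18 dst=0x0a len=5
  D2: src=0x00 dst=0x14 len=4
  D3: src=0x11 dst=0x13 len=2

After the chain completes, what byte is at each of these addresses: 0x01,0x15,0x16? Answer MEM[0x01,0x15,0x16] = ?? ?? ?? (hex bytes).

#0 dst[0x01+2] := {0x88,0x60}
#1 dst[0x0a+5] := {0xbf,0x6f,0x48,0x88,0x60}
#2 dst[0x14+4] := {0x40,0x88,0x60,0xf0}
#3 dst[0x13+2] := {0x12,0x5a}
query mem[0x01]=0x88, mem[0x15]=0x88, mem[0x16]=0x60

MEM[0x01,0x15,0x16] = 88 88 60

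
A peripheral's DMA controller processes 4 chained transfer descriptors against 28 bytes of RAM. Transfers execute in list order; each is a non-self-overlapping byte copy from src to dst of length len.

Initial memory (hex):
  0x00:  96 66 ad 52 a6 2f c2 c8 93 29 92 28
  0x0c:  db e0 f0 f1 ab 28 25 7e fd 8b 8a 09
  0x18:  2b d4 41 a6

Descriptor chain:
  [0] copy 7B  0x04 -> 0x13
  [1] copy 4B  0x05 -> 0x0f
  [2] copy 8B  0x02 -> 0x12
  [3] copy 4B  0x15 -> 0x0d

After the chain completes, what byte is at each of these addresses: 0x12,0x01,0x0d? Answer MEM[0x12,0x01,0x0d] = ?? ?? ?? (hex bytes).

MEM[0x12,0x01,0x0d] = ad 66 2f

D0: mem[0x13..0x19] <- [a6 2f c2 c8 93 29 92]
D1: mem[0x0f..0x12] <- [2f c2 c8 93]
D2: mem[0x12..0x19] <- [ad 52 a6 2f c2 c8 93 29]
D3: mem[0x0d..0x10] <- [2f c2 c8 93]
query mem[0x12]=0xad, mem[0x01]=0x66, mem[0x0d]=0x2f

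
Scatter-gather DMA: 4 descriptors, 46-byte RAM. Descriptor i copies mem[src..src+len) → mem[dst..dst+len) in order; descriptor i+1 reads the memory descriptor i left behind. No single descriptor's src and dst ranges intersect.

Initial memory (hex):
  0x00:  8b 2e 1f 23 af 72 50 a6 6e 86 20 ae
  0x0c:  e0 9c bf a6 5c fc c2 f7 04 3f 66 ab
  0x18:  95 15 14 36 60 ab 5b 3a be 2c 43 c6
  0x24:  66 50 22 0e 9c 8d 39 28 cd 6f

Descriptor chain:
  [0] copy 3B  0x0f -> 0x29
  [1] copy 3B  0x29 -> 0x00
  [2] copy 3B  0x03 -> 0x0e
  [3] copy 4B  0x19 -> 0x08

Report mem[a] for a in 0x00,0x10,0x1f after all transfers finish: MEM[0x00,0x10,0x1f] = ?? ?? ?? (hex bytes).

MEM[0x00,0x10,0x1f] = a6 72 3a

  after D0: wrote 3B at 0x29 = a65cfc
  after D1: wrote 3B at 0x00 = a65cfc
  after D2: wrote 3B at 0x0e = 23af72
  after D3: wrote 4B at 0x08 = 15143660
query mem[0x00]=0xa6, mem[0x10]=0x72, mem[0x1f]=0x3a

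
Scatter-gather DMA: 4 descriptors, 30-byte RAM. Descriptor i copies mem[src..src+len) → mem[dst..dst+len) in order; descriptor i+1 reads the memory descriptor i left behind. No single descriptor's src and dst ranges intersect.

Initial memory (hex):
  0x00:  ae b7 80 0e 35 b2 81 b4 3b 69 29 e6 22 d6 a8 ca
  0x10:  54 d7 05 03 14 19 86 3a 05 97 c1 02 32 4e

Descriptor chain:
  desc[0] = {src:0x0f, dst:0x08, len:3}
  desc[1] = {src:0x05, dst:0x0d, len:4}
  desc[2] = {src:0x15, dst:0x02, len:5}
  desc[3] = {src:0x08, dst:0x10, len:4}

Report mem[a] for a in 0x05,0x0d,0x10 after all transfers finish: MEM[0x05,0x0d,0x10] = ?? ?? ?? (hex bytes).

[0] 0x0f->0x08 len=3 : ca 54 d7
[1] 0x05->0x0d len=4 : b2 81 b4 ca
[2] 0x15->0x02 len=5 : 19 86 3a 05 97
[3] 0x08->0x10 len=4 : ca 54 d7 e6
query mem[0x05]=0x05, mem[0x0d]=0xb2, mem[0x10]=0xca

MEM[0x05,0x0d,0x10] = 05 b2 ca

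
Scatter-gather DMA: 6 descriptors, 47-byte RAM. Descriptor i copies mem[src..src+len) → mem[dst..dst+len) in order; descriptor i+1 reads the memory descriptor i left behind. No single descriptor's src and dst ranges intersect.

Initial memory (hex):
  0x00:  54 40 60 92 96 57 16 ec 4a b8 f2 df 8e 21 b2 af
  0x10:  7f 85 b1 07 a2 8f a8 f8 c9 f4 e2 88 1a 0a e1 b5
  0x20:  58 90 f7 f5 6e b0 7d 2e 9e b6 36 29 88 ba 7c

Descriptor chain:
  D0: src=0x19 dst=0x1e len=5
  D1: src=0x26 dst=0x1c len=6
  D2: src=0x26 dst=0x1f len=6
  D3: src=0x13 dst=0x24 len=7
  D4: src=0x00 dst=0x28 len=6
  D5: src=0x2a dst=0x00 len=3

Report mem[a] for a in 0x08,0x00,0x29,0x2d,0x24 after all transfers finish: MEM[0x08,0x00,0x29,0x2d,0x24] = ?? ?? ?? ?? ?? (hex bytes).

MEM[0x08,0x00,0x29,0x2d,0x24] = 4a 60 40 57 07

#0 dst[0x1e+5] := {0xf4,0xe2,0x88,0x1a,0x0a}
#1 dst[0x1c+6] := {0x7d,0x2e,0x9e,0xb6,0x36,0x29}
#2 dst[0x1f+6] := {0x7d,0x2e,0x9e,0xb6,0x36,0x29}
#3 dst[0x24+7] := {0x07,0xa2,0x8f,0xa8,0xf8,0xc9,0xf4}
#4 dst[0x28+6] := {0x54,0x40,0x60,0x92,0x96,0x57}
#5 dst[0x00+3] := {0x60,0x92,0x96}
query mem[0x08]=0x4a, mem[0x00]=0x60, mem[0x29]=0x40, mem[0x2d]=0x57, mem[0x24]=0x07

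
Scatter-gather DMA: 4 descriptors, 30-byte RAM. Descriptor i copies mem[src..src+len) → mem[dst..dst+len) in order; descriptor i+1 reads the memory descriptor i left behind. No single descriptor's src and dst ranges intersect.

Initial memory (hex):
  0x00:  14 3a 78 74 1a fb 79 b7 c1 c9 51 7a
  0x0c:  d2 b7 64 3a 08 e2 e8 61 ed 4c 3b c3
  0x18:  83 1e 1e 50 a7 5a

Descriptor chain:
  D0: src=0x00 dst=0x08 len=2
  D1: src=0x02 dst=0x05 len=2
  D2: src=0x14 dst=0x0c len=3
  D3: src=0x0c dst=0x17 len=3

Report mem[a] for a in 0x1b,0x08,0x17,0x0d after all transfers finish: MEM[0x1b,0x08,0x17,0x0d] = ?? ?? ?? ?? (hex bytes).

#0 dst[0x08+2] := {0x14,0x3a}
#1 dst[0x05+2] := {0x78,0x74}
#2 dst[0x0c+3] := {0xed,0x4c,0x3b}
#3 dst[0x17+3] := {0xed,0x4c,0x3b}
query mem[0x1b]=0x50, mem[0x08]=0x14, mem[0x17]=0xed, mem[0x0d]=0x4c

MEM[0x1b,0x08,0x17,0x0d] = 50 14 ed 4c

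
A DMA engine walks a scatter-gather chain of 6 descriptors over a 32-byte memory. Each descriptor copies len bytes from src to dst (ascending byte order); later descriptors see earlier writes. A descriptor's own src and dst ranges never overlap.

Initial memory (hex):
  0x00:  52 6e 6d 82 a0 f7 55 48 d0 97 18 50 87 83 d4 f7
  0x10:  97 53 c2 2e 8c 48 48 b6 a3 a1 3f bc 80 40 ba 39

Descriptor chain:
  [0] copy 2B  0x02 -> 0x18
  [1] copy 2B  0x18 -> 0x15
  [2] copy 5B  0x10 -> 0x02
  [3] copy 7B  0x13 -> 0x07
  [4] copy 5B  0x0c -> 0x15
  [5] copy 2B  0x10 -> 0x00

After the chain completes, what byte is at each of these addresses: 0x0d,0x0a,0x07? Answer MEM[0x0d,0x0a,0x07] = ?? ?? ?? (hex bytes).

[0] 0x02->0x18 len=2 : 6d 82
[1] 0x18->0x15 len=2 : 6d 82
[2] 0x10->0x02 len=5 : 97 53 c2 2e 8c
[3] 0x13->0x07 len=7 : 2e 8c 6d 82 b6 6d 82
[4] 0x0c->0x15 len=5 : 6d 82 d4 f7 97
[5] 0x10->0x00 len=2 : 97 53
query mem[0x0d]=0x82, mem[0x0a]=0x82, mem[0x07]=0x2e

MEM[0x0d,0x0a,0x07] = 82 82 2e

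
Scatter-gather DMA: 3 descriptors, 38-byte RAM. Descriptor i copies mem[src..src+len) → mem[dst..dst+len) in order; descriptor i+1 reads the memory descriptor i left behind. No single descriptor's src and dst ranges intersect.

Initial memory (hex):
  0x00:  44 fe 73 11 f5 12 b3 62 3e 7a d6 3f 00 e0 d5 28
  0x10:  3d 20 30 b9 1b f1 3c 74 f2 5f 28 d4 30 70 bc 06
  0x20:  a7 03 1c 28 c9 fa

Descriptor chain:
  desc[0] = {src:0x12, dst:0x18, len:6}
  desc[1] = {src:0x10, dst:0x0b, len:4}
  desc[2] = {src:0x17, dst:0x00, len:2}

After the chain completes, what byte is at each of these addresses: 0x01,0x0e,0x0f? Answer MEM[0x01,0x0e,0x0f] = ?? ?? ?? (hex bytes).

D0: mem[0x18..0x1d] <- [30 b9 1b f1 3c 74]
D1: mem[0x0b..0x0e] <- [3d 20 30 b9]
D2: mem[0x00..0x01] <- [74 30]
query mem[0x01]=0x30, mem[0x0e]=0xb9, mem[0x0f]=0x28

MEM[0x01,0x0e,0x0f] = 30 b9 28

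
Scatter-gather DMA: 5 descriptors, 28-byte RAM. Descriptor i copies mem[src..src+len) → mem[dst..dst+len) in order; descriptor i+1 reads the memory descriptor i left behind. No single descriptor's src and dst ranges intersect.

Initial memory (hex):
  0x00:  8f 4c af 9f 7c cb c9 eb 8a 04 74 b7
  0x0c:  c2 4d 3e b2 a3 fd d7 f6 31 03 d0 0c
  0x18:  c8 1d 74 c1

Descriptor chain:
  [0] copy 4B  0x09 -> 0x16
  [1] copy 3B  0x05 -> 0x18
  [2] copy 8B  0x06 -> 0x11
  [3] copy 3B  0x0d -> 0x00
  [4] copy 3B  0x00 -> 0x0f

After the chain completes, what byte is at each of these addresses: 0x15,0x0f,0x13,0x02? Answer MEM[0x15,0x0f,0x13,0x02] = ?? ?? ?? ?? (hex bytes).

D0: mem[0x16..0x19] <- [04 74 b7 c2]
D1: mem[0x18..0x1a] <- [cb c9 eb]
D2: mem[0x11..0x18] <- [c9 eb 8a 04 74 b7 c2 4d]
D3: mem[0x00..0x02] <- [4d 3e b2]
D4: mem[0x0f..0x11] <- [4d 3e b2]
query mem[0x15]=0x74, mem[0x0f]=0x4d, mem[0x13]=0x8a, mem[0x02]=0xb2

MEM[0x15,0x0f,0x13,0x02] = 74 4d 8a b2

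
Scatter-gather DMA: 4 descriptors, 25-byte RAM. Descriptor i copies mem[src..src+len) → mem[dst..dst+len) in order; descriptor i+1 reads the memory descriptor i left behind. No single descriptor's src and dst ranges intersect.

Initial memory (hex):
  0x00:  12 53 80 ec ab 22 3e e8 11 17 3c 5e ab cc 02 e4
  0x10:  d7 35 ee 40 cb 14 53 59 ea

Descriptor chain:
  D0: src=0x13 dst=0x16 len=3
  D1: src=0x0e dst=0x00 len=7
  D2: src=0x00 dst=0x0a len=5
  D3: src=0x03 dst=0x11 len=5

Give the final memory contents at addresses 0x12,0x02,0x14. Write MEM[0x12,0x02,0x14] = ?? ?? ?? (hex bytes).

#0 dst[0x16+3] := {0x40,0xcb,0x14}
#1 dst[0x00+7] := {0x02,0xe4,0xd7,0x35,0xee,0x40,0xcb}
#2 dst[0x0a+5] := {0x02,0xe4,0xd7,0x35,0xee}
#3 dst[0x11+5] := {0x35,0xee,0x40,0xcb,0xe8}
query mem[0x12]=0xee, mem[0x02]=0xd7, mem[0x14]=0xcb

MEM[0x12,0x02,0x14] = ee d7 cb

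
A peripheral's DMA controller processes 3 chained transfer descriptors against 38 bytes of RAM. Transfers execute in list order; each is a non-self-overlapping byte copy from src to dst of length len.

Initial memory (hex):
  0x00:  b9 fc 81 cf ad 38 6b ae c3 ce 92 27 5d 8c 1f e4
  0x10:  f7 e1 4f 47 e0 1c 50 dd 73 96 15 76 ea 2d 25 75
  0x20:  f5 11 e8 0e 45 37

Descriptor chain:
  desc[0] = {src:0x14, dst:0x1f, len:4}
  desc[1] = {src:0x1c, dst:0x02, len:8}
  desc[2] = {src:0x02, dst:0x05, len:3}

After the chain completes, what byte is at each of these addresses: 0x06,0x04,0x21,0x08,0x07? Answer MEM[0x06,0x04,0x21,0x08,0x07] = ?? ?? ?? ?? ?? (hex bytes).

MEM[0x06,0x04,0x21,0x08,0x07] = 2d 25 50 dd 25

D0: mem[0x1f..0x22] <- [e0 1c 50 dd]
D1: mem[0x02..0x09] <- [ea 2d 25 e0 1c 50 dd 0e]
D2: mem[0x05..0x07] <- [ea 2d 25]
query mem[0x06]=0x2d, mem[0x04]=0x25, mem[0x21]=0x50, mem[0x08]=0xdd, mem[0x07]=0x25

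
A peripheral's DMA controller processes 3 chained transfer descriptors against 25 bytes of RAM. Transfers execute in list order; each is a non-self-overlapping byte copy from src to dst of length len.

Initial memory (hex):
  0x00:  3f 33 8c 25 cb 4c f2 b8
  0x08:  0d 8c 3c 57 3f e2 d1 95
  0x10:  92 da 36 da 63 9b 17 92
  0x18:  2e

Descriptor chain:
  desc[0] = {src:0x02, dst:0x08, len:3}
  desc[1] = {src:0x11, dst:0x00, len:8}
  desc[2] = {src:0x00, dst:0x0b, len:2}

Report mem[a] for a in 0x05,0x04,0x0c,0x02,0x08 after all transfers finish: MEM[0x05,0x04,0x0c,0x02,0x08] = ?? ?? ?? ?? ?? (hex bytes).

MEM[0x05,0x04,0x0c,0x02,0x08] = 17 9b 36 da 8c

  after D0: wrote 3B at 0x08 = 8c25cb
  after D1: wrote 8B at 0x00 = da36da639b17922e
  after D2: wrote 2B at 0x0b = da36
query mem[0x05]=0x17, mem[0x04]=0x9b, mem[0x0c]=0x36, mem[0x02]=0xda, mem[0x08]=0x8c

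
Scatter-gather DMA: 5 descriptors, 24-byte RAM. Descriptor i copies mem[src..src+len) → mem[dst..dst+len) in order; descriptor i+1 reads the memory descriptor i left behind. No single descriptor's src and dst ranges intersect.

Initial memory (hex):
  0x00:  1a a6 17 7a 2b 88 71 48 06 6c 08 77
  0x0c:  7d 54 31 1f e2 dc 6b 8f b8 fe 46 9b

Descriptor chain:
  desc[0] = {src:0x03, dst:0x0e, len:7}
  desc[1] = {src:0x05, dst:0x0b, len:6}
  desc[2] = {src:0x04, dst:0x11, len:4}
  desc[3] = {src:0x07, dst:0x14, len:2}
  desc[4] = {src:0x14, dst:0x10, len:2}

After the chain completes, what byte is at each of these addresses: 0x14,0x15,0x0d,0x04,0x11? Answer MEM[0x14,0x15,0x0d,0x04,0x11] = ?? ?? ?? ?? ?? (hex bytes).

  after D0: wrote 7B at 0x0e = 7a2b887148066c
  after D1: wrote 6B at 0x0b = 887148066c08
  after D2: wrote 4B at 0x11 = 2b887148
  after D3: wrote 2B at 0x14 = 4806
  after D4: wrote 2B at 0x10 = 4806
query mem[0x14]=0x48, mem[0x15]=0x06, mem[0x0d]=0x48, mem[0x04]=0x2b, mem[0x11]=0x06

MEM[0x14,0x15,0x0d,0x04,0x11] = 48 06 48 2b 06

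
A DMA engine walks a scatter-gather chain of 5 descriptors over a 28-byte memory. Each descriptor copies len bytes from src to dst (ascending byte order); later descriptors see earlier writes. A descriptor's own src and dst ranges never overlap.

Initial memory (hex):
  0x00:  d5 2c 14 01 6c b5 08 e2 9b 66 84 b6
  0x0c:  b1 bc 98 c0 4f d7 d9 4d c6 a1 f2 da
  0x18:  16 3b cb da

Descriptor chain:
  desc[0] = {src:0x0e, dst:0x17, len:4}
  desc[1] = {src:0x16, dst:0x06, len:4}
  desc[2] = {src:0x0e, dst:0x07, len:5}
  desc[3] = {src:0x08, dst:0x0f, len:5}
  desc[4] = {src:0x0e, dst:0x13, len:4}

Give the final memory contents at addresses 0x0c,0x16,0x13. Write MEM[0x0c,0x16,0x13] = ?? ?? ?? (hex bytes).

  after D0: wrote 4B at 0x17 = 98c04fd7
  after D1: wrote 4B at 0x06 = f298c04f
  after D2: wrote 5B at 0x07 = 98c04fd7d9
  after D3: wrote 5B at 0x0f = c04fd7d9b1
  after D4: wrote 4B at 0x13 = 98c04fd7
query mem[0x0c]=0xb1, mem[0x16]=0xd7, mem[0x13]=0x98

MEM[0x0c,0x16,0x13] = b1 d7 98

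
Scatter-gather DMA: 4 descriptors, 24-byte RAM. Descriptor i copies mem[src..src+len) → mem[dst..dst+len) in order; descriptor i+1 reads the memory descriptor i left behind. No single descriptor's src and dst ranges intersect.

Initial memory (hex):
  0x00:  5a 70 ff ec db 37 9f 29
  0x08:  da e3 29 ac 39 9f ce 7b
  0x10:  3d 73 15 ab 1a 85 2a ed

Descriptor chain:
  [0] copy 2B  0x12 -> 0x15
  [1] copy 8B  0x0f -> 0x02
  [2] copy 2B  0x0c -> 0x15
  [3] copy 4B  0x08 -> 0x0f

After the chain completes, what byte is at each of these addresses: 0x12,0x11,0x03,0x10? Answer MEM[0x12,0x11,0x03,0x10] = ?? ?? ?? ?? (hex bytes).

MEM[0x12,0x11,0x03,0x10] = ac 29 3d ab

D0: mem[0x15..0x16] <- [15 ab]
D1: mem[0x02..0x09] <- [7b 3d 73 15 ab 1a 15 ab]
D2: mem[0x15..0x16] <- [39 9f]
D3: mem[0x0f..0x12] <- [15 ab 29 ac]
query mem[0x12]=0xac, mem[0x11]=0x29, mem[0x03]=0x3d, mem[0x10]=0xab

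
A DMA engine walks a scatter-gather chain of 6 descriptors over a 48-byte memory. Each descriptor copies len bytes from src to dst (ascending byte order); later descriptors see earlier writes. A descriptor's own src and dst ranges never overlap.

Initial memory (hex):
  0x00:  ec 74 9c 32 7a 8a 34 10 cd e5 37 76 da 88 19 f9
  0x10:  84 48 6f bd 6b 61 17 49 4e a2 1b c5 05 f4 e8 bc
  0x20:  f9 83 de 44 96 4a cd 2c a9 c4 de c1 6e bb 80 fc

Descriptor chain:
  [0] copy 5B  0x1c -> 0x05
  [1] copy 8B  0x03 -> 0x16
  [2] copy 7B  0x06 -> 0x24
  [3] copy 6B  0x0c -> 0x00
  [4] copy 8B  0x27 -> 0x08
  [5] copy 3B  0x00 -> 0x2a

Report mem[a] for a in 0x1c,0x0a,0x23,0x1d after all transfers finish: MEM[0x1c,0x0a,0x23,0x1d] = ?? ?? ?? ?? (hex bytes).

MEM[0x1c,0x0a,0x23,0x1d] = f9 76 44 37

#0 dst[0x05+5] := {0x05,0xf4,0xe8,0xbc,0xf9}
#1 dst[0x16+8] := {0x32,0x7a,0x05,0xf4,0xe8,0xbc,0xf9,0x37}
#2 dst[0x24+7] := {0xf4,0xe8,0xbc,0xf9,0x37,0x76,0xda}
#3 dst[0x00+6] := {0xda,0x88,0x19,0xf9,0x84,0x48}
#4 dst[0x08+8] := {0xf9,0x37,0x76,0xda,0xc1,0x6e,0xbb,0x80}
#5 dst[0x2a+3] := {0xda,0x88,0x19}
query mem[0x1c]=0xf9, mem[0x0a]=0x76, mem[0x23]=0x44, mem[0x1d]=0x37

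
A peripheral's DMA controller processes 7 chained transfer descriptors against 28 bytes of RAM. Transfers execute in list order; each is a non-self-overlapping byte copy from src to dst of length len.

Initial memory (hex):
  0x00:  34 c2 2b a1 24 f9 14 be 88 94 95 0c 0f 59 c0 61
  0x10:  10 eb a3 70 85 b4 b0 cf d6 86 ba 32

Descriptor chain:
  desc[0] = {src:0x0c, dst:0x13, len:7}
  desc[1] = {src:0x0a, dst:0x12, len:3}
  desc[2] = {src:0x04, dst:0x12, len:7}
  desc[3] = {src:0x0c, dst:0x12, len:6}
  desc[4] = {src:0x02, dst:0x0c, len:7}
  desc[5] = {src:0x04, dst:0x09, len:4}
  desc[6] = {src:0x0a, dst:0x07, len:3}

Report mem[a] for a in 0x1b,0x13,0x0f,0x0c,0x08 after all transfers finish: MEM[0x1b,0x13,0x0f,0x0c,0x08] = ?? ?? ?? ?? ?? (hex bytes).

  after D0: wrote 7B at 0x13 = 0f59c06110eba3
  after D1: wrote 3B at 0x12 = 950c0f
  after D2: wrote 7B at 0x12 = 24f914be889495
  after D3: wrote 6B at 0x12 = 0f59c06110eb
  after D4: wrote 7B at 0x0c = 2ba124f914be88
  after D5: wrote 4B at 0x09 = 24f914be
  after D6: wrote 3B at 0x07 = f914be
query mem[0x1b]=0x32, mem[0x13]=0x59, mem[0x0f]=0xf9, mem[0x0c]=0xbe, mem[0x08]=0x14

MEM[0x1b,0x13,0x0f,0x0c,0x08] = 32 59 f9 be 14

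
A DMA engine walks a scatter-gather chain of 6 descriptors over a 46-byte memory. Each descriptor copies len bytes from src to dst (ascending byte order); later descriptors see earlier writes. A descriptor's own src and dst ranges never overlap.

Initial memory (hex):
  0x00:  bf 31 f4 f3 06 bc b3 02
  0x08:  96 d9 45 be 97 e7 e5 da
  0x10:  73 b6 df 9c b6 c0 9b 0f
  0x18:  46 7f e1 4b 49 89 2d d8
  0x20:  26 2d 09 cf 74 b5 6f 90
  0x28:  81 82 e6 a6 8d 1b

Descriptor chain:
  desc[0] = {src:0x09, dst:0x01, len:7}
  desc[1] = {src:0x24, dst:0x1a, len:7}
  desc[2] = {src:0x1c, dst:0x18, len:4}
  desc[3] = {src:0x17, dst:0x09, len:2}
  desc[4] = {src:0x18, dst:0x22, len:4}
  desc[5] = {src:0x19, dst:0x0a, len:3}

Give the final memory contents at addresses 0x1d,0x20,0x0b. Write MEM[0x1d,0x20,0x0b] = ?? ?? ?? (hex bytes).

[0] 0x09->0x01 len=7 : d9 45 be 97 e7 e5 da
[1] 0x24->0x1a len=7 : 74 b5 6f 90 81 82 e6
[2] 0x1c->0x18 len=4 : 6f 90 81 82
[3] 0x17->0x09 len=2 : 0f 6f
[4] 0x18->0x22 len=4 : 6f 90 81 82
[5] 0x19->0x0a len=3 : 90 81 82
query mem[0x1d]=0x90, mem[0x20]=0xe6, mem[0x0b]=0x81

MEM[0x1d,0x20,0x0b] = 90 e6 81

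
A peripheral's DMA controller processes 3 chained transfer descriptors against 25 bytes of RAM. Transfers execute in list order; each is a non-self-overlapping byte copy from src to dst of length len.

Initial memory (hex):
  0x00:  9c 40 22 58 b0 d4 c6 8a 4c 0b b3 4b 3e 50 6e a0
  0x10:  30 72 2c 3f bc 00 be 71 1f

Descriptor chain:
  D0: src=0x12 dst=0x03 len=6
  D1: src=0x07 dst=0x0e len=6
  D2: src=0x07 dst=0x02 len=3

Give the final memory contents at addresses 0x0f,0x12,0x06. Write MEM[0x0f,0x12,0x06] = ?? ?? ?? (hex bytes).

MEM[0x0f,0x12,0x06] = 71 4b 00

#0 dst[0x03+6] := {0x2c,0x3f,0xbc,0x00,0xbe,0x71}
#1 dst[0x0e+6] := {0xbe,0x71,0x0b,0xb3,0x4b,0x3e}
#2 dst[0x02+3] := {0xbe,0x71,0x0b}
query mem[0x0f]=0x71, mem[0x12]=0x4b, mem[0x06]=0x00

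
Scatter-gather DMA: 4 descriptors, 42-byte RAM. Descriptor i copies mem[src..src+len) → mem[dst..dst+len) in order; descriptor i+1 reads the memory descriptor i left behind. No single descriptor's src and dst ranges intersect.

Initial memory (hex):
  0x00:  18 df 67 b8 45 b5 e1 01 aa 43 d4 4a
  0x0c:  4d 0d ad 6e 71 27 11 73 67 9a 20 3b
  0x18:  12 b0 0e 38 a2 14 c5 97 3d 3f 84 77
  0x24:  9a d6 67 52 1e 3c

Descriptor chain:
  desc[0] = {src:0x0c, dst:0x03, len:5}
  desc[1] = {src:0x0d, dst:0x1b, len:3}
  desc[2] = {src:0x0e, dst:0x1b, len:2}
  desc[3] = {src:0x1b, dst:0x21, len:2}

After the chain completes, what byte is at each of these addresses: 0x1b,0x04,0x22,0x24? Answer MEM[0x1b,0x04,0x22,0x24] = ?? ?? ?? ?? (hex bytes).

MEM[0x1b,0x04,0x22,0x24] = ad 0d 6e 9a

#0 dst[0x03+5] := {0x4d,0x0d,0xad,0x6e,0x71}
#1 dst[0x1b+3] := {0x0d,0xad,0x6e}
#2 dst[0x1b+2] := {0xad,0x6e}
#3 dst[0x21+2] := {0xad,0x6e}
query mem[0x1b]=0xad, mem[0x04]=0x0d, mem[0x22]=0x6e, mem[0x24]=0x9a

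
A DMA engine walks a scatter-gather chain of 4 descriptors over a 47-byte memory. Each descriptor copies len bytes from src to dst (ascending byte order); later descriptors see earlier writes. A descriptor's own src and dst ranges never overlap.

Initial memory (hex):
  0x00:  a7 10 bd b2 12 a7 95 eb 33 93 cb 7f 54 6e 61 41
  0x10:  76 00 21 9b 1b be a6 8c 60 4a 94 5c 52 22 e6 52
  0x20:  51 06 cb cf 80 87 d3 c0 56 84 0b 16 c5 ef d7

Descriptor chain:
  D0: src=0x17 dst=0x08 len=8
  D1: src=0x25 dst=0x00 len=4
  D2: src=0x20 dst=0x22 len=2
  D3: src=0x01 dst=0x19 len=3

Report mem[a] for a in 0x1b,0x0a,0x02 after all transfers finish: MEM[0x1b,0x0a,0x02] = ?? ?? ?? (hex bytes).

MEM[0x1b,0x0a,0x02] = 56 4a c0

  after D0: wrote 8B at 0x08 = 8c604a945c5222e6
  after D1: wrote 4B at 0x00 = 87d3c056
  after D2: wrote 2B at 0x22 = 5106
  after D3: wrote 3B at 0x19 = d3c056
query mem[0x1b]=0x56, mem[0x0a]=0x4a, mem[0x02]=0xc0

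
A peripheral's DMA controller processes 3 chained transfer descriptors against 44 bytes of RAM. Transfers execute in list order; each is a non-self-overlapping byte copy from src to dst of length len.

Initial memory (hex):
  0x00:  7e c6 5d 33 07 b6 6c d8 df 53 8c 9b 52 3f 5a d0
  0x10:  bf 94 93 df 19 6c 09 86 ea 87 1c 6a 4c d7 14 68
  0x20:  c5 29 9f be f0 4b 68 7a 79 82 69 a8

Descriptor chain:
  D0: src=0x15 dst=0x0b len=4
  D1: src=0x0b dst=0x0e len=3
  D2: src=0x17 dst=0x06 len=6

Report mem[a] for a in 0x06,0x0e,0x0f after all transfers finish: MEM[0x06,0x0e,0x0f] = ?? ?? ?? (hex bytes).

[0] 0x15->0x0b len=4 : 6c 09 86 ea
[1] 0x0b->0x0e len=3 : 6c 09 86
[2] 0x17->0x06 len=6 : 86 ea 87 1c 6a 4c
query mem[0x06]=0x86, mem[0x0e]=0x6c, mem[0x0f]=0x09

MEM[0x06,0x0e,0x0f] = 86 6c 09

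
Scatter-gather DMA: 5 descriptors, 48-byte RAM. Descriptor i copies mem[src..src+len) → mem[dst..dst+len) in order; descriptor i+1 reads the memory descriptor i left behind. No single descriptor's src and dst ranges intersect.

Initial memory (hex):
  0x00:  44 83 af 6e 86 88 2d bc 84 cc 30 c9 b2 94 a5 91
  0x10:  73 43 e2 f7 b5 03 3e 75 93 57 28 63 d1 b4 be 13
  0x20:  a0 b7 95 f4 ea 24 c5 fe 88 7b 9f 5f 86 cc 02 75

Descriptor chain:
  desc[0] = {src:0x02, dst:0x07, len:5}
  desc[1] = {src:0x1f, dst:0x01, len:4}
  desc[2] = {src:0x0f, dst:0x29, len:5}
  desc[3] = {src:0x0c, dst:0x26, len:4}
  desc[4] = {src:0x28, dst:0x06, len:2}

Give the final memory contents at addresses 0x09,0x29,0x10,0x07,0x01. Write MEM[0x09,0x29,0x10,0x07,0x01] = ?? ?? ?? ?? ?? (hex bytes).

MEM[0x09,0x29,0x10,0x07,0x01] = 86 91 73 91 13

[0] 0x02->0x07 len=5 : af 6e 86 88 2d
[1] 0x1f->0x01 len=4 : 13 a0 b7 95
[2] 0x0f->0x29 len=5 : 91 73 43 e2 f7
[3] 0x0c->0x26 len=4 : b2 94 a5 91
[4] 0x28->0x06 len=2 : a5 91
query mem[0x09]=0x86, mem[0x29]=0x91, mem[0x10]=0x73, mem[0x07]=0x91, mem[0x01]=0x13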